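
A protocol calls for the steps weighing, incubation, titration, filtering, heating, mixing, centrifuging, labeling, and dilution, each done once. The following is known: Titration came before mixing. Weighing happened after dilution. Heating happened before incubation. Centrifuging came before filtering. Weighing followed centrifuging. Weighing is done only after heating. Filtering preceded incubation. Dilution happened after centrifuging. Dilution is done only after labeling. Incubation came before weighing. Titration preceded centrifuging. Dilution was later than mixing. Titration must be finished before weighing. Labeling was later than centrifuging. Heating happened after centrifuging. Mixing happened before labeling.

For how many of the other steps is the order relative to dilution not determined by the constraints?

3

Forced before dilution: centrifuging, labeling, mixing, and titration; forced after dilution: weighing.
That leaves filtering, heating, and incubation with no forced order relative to dilution — 3.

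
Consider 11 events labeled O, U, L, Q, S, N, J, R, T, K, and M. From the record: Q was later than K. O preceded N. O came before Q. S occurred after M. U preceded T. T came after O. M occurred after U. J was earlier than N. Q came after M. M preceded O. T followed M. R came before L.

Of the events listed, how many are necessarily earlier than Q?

Directly stated before Q: K, M, and O.
U reaches Q via U → M → Q.
No chain forces S (or any of the others) ahead of Q.
That's K, M, O, and U — 4 in all.

4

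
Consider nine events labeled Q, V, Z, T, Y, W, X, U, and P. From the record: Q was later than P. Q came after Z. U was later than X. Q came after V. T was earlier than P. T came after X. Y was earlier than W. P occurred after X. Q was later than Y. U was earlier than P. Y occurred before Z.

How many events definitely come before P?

Directly stated before P: T, U, and X.
That's T, U, and X — 3 in all.

3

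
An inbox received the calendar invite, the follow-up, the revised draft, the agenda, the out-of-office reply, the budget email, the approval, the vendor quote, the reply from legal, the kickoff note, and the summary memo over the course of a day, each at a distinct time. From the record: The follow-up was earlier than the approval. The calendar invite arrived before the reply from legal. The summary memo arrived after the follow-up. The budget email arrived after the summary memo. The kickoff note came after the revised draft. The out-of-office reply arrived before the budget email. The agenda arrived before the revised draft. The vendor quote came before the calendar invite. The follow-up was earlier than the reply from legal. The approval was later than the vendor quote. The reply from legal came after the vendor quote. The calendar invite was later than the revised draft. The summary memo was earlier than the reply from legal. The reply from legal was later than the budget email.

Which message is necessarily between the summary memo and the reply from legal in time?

the budget email

Tracing the constraints gives the summary memo → the budget email → the reply from legal, so the budget email sits after the summary memo and before the reply from legal.
No other message is forced both after the summary memo and before the reply from legal.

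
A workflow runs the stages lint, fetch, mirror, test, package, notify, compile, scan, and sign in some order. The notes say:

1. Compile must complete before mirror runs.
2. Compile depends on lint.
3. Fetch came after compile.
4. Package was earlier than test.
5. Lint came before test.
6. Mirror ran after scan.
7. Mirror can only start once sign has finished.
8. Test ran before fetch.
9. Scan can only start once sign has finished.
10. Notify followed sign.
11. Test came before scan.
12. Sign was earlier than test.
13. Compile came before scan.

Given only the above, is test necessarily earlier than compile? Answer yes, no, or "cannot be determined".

cannot be determined

No chain of stated constraints runs from test to compile, and none runs from compile to test either.
So the relative order of test and compile is not fixed by the given facts.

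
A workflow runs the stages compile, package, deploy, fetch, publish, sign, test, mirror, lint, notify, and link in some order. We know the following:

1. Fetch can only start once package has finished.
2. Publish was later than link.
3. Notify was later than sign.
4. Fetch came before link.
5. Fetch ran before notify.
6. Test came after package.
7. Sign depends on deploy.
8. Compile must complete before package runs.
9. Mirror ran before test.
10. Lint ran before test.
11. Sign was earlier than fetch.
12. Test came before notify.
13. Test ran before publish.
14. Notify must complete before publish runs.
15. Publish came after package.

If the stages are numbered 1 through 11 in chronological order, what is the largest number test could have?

9

Test must come before notify and publish — 2 stages forced after it.
Everything else can be placed before test in some valid order, so test can sit as late as position 11 − 2 = 9.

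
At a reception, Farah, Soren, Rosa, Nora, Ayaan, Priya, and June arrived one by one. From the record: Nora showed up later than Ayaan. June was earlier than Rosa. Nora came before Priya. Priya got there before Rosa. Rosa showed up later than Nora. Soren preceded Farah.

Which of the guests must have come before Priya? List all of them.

Ayaan, Nora

Directly stated before Priya: Nora.
Ayaan reaches Priya via Ayaan → Nora → Priya.
No chain forces Rosa (or any of the others) ahead of Priya.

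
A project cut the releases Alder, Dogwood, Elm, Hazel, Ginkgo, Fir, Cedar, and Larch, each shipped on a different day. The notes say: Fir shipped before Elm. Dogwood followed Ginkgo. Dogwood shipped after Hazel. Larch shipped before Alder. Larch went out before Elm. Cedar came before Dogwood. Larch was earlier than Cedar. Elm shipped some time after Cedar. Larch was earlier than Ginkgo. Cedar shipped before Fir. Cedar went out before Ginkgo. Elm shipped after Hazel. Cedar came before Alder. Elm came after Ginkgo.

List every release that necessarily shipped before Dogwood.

Directly stated before Dogwood: Cedar, Ginkgo, and Hazel.
Larch reaches Dogwood via Larch → Ginkgo → Dogwood.

Cedar, Ginkgo, Hazel, Larch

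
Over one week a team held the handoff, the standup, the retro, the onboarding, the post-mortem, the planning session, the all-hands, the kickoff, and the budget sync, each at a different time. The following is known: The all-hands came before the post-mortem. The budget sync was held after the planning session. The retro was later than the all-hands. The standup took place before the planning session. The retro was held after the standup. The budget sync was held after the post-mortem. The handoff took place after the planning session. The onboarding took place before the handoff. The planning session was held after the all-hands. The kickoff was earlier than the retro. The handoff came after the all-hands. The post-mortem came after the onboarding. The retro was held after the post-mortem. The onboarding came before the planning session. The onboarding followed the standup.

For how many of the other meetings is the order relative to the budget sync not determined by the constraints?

Forced before the budget sync: the all-hands, the onboarding, the planning session, the post-mortem, and the standup.
That leaves the handoff, the kickoff, and the retro with no forced order relative to the budget sync — 3.

3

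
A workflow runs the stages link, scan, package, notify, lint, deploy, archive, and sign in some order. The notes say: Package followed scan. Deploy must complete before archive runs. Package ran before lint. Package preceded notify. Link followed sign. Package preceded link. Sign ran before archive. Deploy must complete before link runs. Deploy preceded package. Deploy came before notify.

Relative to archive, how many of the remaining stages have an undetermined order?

Forced before archive: deploy and sign.
That leaves link, lint, notify, package, and scan with no forced order relative to archive — 5.

5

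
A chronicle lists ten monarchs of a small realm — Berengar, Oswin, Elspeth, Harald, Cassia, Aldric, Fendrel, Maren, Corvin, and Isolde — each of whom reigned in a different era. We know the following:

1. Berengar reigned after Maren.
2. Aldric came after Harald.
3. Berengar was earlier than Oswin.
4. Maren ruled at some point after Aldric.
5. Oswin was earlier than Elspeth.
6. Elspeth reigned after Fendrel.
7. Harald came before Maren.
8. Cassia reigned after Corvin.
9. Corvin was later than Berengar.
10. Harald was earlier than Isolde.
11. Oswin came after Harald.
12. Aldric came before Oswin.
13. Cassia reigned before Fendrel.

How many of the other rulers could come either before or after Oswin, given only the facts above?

4

Forced before Oswin: Aldric, Berengar, Harald, and Maren; forced after Oswin: Elspeth.
That leaves Cassia, Corvin, Fendrel, and Isolde with no forced order relative to Oswin — 4.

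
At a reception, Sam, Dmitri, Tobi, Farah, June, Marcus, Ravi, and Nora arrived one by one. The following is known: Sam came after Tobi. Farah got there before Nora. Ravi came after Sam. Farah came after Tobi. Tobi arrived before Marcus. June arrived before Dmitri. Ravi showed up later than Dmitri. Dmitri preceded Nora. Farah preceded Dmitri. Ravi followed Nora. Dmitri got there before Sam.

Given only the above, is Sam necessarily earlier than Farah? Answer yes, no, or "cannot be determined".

no

Tracing the constraints gives Farah → Dmitri → Sam, so Farah must come before Sam.
That means Sam cannot be before Farah.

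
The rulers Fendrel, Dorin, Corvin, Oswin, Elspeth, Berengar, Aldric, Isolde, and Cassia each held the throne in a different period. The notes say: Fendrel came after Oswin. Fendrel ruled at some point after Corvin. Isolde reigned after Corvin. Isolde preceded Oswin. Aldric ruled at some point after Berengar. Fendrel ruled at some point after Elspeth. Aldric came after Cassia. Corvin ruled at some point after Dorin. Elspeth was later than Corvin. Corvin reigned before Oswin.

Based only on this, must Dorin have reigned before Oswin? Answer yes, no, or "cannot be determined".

Chain the constraints: Dorin → Corvin → Oswin. Each link is directly stated, so Dorin comes before Oswin.

yes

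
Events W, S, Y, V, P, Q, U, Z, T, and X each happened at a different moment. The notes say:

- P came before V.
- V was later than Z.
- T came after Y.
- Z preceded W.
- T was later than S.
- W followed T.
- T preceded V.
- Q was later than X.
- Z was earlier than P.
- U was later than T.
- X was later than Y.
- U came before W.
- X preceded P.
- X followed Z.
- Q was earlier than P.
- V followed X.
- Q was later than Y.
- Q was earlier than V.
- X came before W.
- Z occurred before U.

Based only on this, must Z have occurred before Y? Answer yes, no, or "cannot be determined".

No chain of stated constraints runs from Z to Y, and none runs from Y to Z either.
So the relative order of Z and Y is not fixed by the given facts.

cannot be determined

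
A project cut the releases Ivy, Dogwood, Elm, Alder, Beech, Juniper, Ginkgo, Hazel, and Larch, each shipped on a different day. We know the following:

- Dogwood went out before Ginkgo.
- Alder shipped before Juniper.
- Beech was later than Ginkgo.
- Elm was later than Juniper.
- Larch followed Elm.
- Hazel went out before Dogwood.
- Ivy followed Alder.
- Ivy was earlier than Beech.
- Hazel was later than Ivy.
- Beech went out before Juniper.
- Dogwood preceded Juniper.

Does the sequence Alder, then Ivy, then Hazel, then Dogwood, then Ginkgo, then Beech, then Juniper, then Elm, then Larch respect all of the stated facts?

Check each stated constraint against the proposed order — e.g. Ivy is ahead of Beech; Alder is ahead of Juniper. Every pair is in the required order; nothing is violated.

yes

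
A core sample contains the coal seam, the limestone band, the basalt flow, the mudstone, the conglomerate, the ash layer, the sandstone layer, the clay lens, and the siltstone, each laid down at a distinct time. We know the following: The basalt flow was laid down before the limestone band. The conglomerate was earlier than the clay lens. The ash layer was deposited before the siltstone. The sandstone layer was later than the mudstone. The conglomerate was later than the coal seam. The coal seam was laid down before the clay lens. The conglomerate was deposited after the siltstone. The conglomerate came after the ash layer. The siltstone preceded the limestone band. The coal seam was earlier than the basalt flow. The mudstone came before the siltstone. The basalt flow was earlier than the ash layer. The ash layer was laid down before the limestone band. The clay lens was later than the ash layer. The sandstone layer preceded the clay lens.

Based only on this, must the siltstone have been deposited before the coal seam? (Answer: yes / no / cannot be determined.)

Tracing the constraints gives the coal seam → the basalt flow → the ash layer → the siltstone, so the coal seam must come before the siltstone.
That means the siltstone cannot be before the coal seam.

no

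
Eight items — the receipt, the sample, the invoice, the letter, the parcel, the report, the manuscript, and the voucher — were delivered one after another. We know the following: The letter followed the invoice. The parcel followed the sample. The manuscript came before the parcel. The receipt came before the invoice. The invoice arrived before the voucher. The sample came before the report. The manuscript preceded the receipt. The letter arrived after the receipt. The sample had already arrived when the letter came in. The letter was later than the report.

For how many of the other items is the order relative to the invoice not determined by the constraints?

Forced before the invoice: the manuscript and the receipt; forced after the invoice: the letter and the voucher.
That leaves the parcel, the report, and the sample with no forced order relative to the invoice — 3.

3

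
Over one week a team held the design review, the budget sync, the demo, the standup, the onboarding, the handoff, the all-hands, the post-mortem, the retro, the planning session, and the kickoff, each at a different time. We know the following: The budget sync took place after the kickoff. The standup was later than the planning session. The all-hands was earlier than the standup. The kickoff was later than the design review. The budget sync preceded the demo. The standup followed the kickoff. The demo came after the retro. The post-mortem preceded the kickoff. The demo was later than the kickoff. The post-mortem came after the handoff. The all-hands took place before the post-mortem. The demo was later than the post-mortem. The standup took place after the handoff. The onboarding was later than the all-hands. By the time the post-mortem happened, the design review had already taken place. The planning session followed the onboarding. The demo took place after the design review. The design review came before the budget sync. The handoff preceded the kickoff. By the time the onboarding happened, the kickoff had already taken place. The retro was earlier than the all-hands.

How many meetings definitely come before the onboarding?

Directly stated before the onboarding: the all-hands and the kickoff.
The design review reaches the onboarding via the design review → the kickoff → the onboarding.
The handoff reaches the onboarding via the handoff → the kickoff → the onboarding.
The post-mortem reaches the onboarding via the post-mortem → the kickoff → the onboarding.
Likewise the retro reaches the onboarding by chaining the stated constraints.
No chain forces the budget sync (or any of the others) ahead of the onboarding.
That's the all-hands, the design review, the handoff, the kickoff, the post-mortem, and the retro — 6 in all.

6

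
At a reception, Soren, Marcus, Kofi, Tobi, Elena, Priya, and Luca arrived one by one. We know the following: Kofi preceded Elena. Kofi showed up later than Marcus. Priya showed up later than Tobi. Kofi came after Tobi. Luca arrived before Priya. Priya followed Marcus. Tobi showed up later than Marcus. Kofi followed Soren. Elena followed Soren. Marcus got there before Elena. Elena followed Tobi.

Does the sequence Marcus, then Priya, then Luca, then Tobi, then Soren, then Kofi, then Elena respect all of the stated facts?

no

The constraints require Luca before Priya, but in the proposed sequence Priya appears ahead of Luca. That one violation is enough.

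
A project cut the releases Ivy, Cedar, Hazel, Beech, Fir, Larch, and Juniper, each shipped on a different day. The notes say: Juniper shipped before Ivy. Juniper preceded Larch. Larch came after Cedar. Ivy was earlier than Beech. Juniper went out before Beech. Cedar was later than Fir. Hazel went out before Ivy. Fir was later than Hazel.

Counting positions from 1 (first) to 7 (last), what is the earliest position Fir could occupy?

2

Hazel must come before Fir — 1 forced predecessor.
Nothing else is forced ahead of Fir, so its earliest slot is position 1 + 1 = 2.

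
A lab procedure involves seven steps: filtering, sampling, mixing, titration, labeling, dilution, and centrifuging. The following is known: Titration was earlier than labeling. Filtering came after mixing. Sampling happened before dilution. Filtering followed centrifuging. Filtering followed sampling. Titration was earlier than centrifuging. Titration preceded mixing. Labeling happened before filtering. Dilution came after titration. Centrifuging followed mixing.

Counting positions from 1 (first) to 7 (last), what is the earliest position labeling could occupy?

Titration must come before labeling — 1 forced predecessor.
Nothing else is forced ahead of labeling, so its earliest slot is position 1 + 1 = 2.

2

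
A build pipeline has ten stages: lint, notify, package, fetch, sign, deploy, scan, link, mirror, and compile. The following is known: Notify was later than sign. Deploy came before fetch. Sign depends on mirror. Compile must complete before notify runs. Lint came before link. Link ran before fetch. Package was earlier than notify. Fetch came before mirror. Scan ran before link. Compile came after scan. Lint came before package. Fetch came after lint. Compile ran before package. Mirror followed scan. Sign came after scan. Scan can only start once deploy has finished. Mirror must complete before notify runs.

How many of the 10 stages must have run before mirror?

5

Directly stated before mirror: fetch and scan.
Deploy reaches mirror via deploy → fetch → mirror.
Link reaches mirror via link → fetch → mirror.
Lint reaches mirror via lint → fetch → mirror.
No chain forces sign (or any of the others) ahead of mirror.
That's deploy, fetch, link, lint, and scan — 5 in all.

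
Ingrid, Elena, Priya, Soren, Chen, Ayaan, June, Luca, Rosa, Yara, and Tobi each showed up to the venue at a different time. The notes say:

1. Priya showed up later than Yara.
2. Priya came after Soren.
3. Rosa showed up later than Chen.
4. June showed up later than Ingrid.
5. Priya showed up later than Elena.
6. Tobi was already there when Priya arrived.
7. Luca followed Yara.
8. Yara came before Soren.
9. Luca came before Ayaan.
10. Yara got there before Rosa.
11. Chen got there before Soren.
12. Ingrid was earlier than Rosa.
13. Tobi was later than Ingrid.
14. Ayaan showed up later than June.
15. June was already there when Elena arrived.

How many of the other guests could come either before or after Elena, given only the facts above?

7

Forced before Elena: Ingrid and June; forced after Elena: Priya.
That leaves Ayaan, Chen, Luca, Rosa, Soren, Tobi, and Yara with no forced order relative to Elena — 7.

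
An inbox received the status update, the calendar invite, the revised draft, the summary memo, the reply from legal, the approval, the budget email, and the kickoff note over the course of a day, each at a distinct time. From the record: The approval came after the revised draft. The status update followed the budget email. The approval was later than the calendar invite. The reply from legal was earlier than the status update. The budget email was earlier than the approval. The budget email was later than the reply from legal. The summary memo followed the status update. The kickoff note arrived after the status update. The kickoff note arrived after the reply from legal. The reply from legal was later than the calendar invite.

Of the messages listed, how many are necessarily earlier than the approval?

4

Directly stated before the approval: the budget email, the calendar invite, and the revised draft.
The reply from legal reaches the approval via the reply from legal → the budget email → the approval.
No chain forces the summary memo (or any of the others) ahead of the approval.
That's the budget email, the calendar invite, the reply from legal, and the revised draft — 4 in all.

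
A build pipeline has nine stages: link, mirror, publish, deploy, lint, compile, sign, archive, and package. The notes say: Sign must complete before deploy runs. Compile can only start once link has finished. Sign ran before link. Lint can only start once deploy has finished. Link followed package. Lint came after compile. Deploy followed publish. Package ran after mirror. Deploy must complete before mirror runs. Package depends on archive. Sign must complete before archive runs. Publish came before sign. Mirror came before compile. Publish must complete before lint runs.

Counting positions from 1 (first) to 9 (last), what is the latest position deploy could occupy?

Deploy must come before compile, link, lint, mirror, and package — 5 stages forced after it.
Everything else can be placed before deploy in some valid order, so deploy can sit as late as position 9 − 5 = 4.

4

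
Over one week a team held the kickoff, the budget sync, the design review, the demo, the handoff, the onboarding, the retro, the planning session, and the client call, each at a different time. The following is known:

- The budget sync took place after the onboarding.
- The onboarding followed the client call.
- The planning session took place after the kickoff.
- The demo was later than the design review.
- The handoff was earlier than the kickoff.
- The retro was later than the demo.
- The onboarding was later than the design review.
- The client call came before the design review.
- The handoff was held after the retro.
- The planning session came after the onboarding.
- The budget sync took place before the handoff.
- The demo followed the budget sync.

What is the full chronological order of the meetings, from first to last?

The constraints fix every adjacent pair, so only one ordering works:
the client call → the design review → the onboarding → the budget sync → the demo → the retro → the handoff → the kickoff → the planning session.

the client call, the design review, the onboarding, the budget sync, the demo, the retro, the handoff, the kickoff, the planning session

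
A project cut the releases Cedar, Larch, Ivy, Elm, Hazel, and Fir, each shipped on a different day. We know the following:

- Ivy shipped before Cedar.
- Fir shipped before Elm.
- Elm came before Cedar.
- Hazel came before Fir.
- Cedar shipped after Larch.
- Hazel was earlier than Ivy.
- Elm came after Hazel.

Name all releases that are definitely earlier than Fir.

Hazel

Directly stated before Fir: Hazel.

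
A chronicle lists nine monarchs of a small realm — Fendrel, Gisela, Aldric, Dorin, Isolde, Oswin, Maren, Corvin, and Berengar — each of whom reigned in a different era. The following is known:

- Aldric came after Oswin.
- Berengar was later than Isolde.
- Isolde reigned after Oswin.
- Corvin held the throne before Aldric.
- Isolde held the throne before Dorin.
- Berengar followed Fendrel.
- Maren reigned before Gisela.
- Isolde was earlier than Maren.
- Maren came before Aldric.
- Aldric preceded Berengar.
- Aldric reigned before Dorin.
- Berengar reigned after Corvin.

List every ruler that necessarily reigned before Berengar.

Aldric, Corvin, Fendrel, Isolde, Maren, Oswin

Directly stated before Berengar: Aldric, Corvin, Fendrel, and Isolde.
Maren reaches Berengar via Maren → Aldric → Berengar.
Oswin reaches Berengar via Oswin → Isolde → Berengar.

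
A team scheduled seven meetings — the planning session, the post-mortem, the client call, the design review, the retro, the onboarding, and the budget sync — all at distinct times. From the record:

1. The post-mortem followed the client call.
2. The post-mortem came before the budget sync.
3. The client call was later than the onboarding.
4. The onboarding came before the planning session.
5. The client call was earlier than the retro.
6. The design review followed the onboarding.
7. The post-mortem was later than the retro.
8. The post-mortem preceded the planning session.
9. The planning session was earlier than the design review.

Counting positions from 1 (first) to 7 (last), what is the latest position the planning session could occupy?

The planning session must come before the design review — 1 meeting forced after it.
Everything else can be placed before the planning session in some valid order, so the planning session can sit as late as position 7 − 1 = 6.

6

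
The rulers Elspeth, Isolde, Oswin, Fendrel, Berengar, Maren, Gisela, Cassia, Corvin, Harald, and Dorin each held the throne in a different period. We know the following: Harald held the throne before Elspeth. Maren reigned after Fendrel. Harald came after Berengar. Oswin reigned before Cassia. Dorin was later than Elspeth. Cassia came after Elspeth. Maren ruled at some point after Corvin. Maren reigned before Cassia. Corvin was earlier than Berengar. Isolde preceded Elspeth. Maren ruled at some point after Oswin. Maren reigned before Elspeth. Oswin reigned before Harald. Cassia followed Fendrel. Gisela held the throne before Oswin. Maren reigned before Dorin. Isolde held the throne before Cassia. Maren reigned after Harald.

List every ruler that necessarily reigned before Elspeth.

Berengar, Corvin, Fendrel, Gisela, Harald, Isolde, Maren, Oswin

Directly stated before Elspeth: Harald, Isolde, and Maren.
Berengar reaches Elspeth via Berengar → Harald → Elspeth.
Corvin reaches Elspeth via Corvin → Maren → Elspeth.
Fendrel reaches Elspeth via Fendrel → Maren → Elspeth.
Likewise Gisela and Oswin each reach Elspeth by chaining the stated constraints.
No chain forces Dorin (or any of the others) ahead of Elspeth.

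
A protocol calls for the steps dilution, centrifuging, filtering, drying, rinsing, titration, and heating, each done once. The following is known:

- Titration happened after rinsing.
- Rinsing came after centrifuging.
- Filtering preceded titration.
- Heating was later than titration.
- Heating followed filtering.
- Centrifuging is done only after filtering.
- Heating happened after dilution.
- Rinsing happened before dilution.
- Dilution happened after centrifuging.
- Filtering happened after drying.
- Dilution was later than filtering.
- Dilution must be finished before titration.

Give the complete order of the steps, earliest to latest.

The constraints fix every adjacent pair, so only one ordering works:
drying → filtering → centrifuging → rinsing → dilution → titration → heating.

drying, filtering, centrifuging, rinsing, dilution, titration, heating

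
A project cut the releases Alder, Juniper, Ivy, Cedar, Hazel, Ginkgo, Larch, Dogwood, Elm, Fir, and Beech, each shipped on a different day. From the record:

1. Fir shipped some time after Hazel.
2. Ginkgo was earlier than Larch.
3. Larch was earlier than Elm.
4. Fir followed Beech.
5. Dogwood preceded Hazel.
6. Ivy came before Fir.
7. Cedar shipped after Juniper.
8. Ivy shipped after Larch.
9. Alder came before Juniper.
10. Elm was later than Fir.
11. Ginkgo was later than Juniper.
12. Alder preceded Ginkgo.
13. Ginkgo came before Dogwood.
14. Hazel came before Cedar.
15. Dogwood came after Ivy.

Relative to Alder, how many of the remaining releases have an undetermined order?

1

Forced after Alder: Cedar, Dogwood, Elm, Fir, Ginkgo, Hazel, Ivy, Juniper, and Larch.
That leaves Beech with no forced order relative to Alder — 1.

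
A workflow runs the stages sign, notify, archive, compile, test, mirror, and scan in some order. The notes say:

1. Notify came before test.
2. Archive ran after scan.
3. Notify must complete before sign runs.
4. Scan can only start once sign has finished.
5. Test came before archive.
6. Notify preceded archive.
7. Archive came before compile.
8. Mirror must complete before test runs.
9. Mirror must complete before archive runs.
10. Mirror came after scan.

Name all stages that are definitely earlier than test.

Directly stated before test: mirror and notify.
Scan reaches test via scan → mirror → test.
Sign reaches test via sign → scan → mirror → test.
No chain forces archive (or any of the others) ahead of test.

mirror, notify, scan, sign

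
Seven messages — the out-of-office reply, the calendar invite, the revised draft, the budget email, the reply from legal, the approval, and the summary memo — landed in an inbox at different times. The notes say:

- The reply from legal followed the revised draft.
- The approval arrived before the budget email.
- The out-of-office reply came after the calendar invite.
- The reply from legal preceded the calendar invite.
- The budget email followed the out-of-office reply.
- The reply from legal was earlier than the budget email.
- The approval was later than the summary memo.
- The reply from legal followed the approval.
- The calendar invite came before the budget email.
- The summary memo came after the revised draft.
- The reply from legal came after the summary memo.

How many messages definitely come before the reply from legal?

Directly stated before the reply from legal: the approval, the revised draft, and the summary memo.
No chain forces the calendar invite (or any of the others) ahead of the reply from legal.
That's the approval, the revised draft, and the summary memo — 3 in all.

3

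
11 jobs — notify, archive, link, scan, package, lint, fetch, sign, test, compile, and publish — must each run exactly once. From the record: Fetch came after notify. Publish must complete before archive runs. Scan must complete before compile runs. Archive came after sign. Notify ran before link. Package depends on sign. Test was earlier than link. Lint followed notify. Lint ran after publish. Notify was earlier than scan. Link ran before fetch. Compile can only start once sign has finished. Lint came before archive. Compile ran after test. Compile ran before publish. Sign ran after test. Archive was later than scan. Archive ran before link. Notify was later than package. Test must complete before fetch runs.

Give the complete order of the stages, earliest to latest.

test, sign, package, notify, scan, compile, publish, lint, archive, link, fetch

The constraints fix every adjacent pair, so only one ordering works:
test → sign → package → notify → scan → compile → publish → lint → archive → link → fetch.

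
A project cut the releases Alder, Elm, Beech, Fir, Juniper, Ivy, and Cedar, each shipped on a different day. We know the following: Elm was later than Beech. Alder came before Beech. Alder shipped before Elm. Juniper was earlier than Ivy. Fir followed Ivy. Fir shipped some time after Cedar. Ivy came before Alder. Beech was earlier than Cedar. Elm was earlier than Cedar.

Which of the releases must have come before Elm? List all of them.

Directly stated before Elm: Alder and Beech.
Ivy reaches Elm via Ivy → Alder → Elm.
Juniper reaches Elm via Juniper → Ivy → Alder → Elm.
No chain forces Cedar (or any of the others) ahead of Elm.

Alder, Beech, Ivy, Juniper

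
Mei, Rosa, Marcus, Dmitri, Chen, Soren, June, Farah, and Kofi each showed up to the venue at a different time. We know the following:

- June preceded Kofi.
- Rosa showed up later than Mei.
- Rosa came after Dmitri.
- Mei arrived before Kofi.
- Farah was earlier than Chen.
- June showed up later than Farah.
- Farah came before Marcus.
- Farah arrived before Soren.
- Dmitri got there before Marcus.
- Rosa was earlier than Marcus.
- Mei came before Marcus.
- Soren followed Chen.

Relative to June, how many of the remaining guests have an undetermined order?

6

Forced before June: Farah; forced after June: Kofi.
That leaves Chen, Dmitri, Marcus, Mei, Rosa, and Soren with no forced order relative to June — 6.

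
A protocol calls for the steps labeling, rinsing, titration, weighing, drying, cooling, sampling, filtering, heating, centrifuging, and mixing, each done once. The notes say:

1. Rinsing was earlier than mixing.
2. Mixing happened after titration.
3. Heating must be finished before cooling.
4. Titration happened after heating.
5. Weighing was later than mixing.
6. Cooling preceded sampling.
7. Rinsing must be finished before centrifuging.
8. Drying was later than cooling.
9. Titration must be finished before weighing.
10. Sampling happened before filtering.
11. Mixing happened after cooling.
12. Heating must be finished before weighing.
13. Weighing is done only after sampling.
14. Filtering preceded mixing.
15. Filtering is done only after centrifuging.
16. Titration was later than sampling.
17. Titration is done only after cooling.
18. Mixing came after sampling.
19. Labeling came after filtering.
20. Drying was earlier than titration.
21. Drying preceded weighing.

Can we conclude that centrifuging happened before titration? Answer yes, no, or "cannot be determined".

No chain of stated constraints runs from centrifuging to titration, and none runs from titration to centrifuging either.
So the relative order of centrifuging and titration is not fixed by the given facts.

cannot be determined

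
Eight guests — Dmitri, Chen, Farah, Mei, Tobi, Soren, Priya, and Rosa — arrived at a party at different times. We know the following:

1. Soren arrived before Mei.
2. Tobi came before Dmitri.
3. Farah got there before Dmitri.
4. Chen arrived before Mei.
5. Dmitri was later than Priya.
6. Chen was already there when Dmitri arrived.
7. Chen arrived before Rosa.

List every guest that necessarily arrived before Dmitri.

Chen, Farah, Priya, Tobi

Directly stated before Dmitri: Chen, Farah, Priya, and Tobi.
No chain forces Rosa (or any of the others) ahead of Dmitri.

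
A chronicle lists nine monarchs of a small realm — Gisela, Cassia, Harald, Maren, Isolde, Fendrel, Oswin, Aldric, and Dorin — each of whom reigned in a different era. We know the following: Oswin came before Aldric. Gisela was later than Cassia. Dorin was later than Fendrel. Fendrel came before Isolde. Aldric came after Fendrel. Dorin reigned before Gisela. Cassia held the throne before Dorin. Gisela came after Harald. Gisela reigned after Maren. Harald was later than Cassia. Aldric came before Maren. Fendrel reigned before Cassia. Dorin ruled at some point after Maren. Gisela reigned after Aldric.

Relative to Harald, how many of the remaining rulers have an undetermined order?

5

Forced before Harald: Cassia and Fendrel; forced after Harald: Gisela.
That leaves Aldric, Dorin, Isolde, Maren, and Oswin with no forced order relative to Harald — 5.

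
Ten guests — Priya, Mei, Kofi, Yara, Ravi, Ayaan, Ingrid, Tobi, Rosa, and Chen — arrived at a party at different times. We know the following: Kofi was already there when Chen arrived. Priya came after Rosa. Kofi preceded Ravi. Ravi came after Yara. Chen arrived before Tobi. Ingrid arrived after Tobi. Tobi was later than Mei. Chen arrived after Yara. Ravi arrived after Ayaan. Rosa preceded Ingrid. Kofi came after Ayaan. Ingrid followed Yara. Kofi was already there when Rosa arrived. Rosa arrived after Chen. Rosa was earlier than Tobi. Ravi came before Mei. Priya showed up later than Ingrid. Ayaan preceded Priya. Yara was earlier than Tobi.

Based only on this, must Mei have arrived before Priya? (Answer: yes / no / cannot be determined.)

Chain the constraints: Mei → Tobi → Ingrid → Priya. Each link is directly stated, so Mei comes before Priya.

yes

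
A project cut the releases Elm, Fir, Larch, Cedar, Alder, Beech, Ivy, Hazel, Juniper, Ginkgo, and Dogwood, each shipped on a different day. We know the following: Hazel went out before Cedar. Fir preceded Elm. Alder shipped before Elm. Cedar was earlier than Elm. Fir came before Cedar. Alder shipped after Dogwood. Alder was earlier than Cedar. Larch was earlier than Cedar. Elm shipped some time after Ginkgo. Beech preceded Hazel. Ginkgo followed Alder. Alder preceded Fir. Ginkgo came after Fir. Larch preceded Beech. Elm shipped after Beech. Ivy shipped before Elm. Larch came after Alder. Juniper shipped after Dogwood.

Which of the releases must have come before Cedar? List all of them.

Alder, Beech, Dogwood, Fir, Hazel, Larch

Directly stated before Cedar: Alder, Fir, Hazel, and Larch.
Beech reaches Cedar via Beech → Hazel → Cedar.
Dogwood reaches Cedar via Dogwood → Alder → Cedar.
No chain forces Elm (or any of the others) ahead of Cedar.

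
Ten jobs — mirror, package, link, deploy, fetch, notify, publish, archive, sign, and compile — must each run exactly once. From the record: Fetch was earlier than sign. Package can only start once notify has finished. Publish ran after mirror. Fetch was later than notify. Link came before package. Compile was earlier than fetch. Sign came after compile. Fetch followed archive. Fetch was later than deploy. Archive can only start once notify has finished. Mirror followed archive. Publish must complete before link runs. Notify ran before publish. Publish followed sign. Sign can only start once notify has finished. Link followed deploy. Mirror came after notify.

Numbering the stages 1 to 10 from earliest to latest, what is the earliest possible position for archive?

2

Notify must come before archive — 1 forced predecessor.
Nothing else is forced ahead of archive, so its earliest slot is position 1 + 1 = 2.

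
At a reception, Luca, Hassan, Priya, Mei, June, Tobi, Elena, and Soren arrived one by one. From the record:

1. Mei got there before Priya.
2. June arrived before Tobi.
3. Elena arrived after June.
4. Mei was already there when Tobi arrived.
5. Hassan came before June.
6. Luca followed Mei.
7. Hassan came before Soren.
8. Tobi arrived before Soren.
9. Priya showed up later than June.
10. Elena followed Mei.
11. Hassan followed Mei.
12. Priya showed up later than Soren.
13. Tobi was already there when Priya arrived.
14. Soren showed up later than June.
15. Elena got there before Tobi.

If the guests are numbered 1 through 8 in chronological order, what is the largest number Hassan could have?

Hassan must come before Elena, June, Priya, Soren, and Tobi — 5 guests forced after them.
Everything else can be placed before Hassan in some valid order, so Hassan can sit as late as position 8 − 5 = 3.

3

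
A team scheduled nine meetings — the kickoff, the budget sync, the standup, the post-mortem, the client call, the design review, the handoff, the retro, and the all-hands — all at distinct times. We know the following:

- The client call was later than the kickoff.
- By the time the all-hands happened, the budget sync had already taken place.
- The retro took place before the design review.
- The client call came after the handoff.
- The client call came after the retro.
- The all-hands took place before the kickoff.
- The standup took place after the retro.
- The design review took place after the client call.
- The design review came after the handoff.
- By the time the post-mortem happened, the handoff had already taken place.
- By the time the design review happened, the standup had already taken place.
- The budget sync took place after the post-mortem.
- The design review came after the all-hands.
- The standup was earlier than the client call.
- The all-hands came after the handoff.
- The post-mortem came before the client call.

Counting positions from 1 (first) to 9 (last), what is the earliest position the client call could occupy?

The all-hands, the budget sync, the handoff, the kickoff, the post-mortem, the retro, and the standup must all come before the client call — 7 forced predecessors.
Nothing else is forced ahead of the client call, so its earliest slot is position 7 + 1 = 8.

8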